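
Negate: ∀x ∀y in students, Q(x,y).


Original: ∀x ∀y Q(x,y)
Rule: ¬∀→∃, ¬∃→∀, negate predicate.
Negation: ∃x ∃y ¬Q(x,y)

∃x ∃y ¬Q(x,y)


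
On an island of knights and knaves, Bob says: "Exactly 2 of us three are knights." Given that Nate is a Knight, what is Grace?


Bob claims exactly 2 knights among Bob, Nate, Grace.
Given: Nate is a Knight.

Case 1: Bob is a Knight (tells truth)
  Then exactly 2 of the three are knights.
  Counting Bob, Nate: 2 knight(s) so far. Need 0 more → Grace = Knave.
Case 2: Bob is a Knave (lies)
  Then the count is NOT 2.
  If Grace = Knight, count = 2 = 2 → claim would be true, contradicts lie.
  If Grace = Knave, count = 1 ≠ 2 → lie confirmed ✓

Grace is a Knave.

Knave


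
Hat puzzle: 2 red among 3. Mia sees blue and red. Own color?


Total red = 2, seen red = 1
Own red = 2 - 1 = 1
Mia's hat is red.

red


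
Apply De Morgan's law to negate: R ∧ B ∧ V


De Morgan's law: ¬(P ∧ Q ∧ R) ≡ ¬P ∨ ¬Q ∨ ¬R
¬(R ∧ B ∧ V) = ¬R ∨ ¬B ∨ ¬V

¬R ∨ ¬B ∨ ¬V


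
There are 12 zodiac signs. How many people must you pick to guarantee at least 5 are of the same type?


Pigeonhole: to guarantee k in one of n categories, need (k-1)×n + 1.
k = 5, n = 12
Minimum = (5-1) × 12 + 1 = 4 × 12 + 1

49


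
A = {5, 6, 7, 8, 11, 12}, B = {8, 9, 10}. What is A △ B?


A = {5, 6, 7, 8, 11, 12}
B = {8, 9, 10}
Operation: symmetric difference
In A only: [5, 6, 7, 11, 12], in B only: [9, 10]

{5, 6, 7, 9, 10, 11, 12}


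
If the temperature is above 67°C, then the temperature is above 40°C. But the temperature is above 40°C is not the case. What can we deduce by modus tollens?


Modus tollens: P → Q, ¬Q ⊢ ¬P
P: the temperature is above 67°C
Q: the temperature is above 40°C
We have P → Q and Q is false.
By modus tollens, P must be false.

It is not the case that the temperature is above 67°C


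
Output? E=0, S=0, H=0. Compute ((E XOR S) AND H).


E XOR S = 0^0 = 0
0 AND 0 = 0

0


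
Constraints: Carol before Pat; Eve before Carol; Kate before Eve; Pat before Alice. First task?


Constraints: Carol before Pat; Eve before Carol; Kate before Eve; Pat before Alice
The first task can have nothing scheduled before it, so it must never appear on the right of a 'before'.
Tasks appearing after some 'before': Pat, Carol, Eve, Alice.
The only task not in that list is Kate → it is first.

Kate


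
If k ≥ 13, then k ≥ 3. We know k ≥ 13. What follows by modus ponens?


Modus ponens: P → Q, P ⊢ Q
P: k ≥ 13
Q: k ≥ 3
We have P → Q and P is true.
By modus ponens, Q must be true.

k ≥ 3


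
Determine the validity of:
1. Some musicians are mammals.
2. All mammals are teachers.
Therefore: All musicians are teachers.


Premise 1: Some musicians are mammals.
Premise 2: All mammals are teachers.
Conclusion: All musicians are teachers.
Fallacy: illicit minor. The minor term (musicians) is distributed in the conclusion ('All musicians ...') but undistributed in its premise ('Some musicians are mammals' doesn't cover all musicians).
Only 'Some musicians are teachers' follows, not 'All'.

Invalid


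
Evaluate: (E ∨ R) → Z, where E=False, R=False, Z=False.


E = False, R = False, Z = False
Expression: (E ∨ R) → Z
Step 1: E ∨ R = False OR False = False
Step 2: (False) → Z = False → False (false only if antecedent True and consequent False) = True

True


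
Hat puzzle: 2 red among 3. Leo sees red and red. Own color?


Total red = 2, seen red = 2
Own red = 2 - 2 = 0
Leo's hat is blue.

blue


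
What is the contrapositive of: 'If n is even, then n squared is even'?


Original: If n is even, then n squared is even
Contrapositive: If ¬Q, then ¬P
Negate Q: not (n squared is even)
Negate P: not (n is even)

If not (n squared is even), then not (n is even).


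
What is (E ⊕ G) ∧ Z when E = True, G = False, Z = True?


E = True, G = False, Z = True
Step 1: E ⊕ G = True XOR False = True
Step 2: True ∧ Z = True AND True = True
XOR true when exactly one of E,G is true; then AND with Z.

True


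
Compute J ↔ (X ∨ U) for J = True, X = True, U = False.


J = True, X = True, U = False
Step 1: X ∨ U = True OR False = True
Step 2: J ↔ (True): true when both sides have same truth value.
Result: True ↔ True = True

True


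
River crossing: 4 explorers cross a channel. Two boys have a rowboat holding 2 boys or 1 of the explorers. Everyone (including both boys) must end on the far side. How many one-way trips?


Per crossing of one of the explorers: boys→, one←, one of the explorers→, one← = 4 trips
4 × 4 = 16, + 1 final boys→ = 17
Minimum trips = 17

17


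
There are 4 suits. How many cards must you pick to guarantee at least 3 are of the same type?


Pigeonhole: to guarantee k in one of n categories, need (k-1)×n + 1.
k = 3, n = 4
Minimum = (3-1) × 4 + 1 = 2 × 4 + 1

9


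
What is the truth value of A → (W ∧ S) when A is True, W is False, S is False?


A = True, W = False, S = False
Step 1: W ∧ S = False AND False = False
Step 2: A → (False): false only when A=True and consequent=False.
Result: False

False


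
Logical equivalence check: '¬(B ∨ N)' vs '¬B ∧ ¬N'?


Expression 1: ¬(B ∨ N)
Expression 2: ¬B ∧ ¬N
Truth table (B N | Expr1 Expr2):
  T T |   F     F
  T F |   F     F
  F T |   F     F
  F F |   T     T
All 4 rows agree, so the expressions are logically equivalent.

Yes


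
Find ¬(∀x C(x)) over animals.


Original: ∀x C(x)
Rule: ¬∀→∃, ¬∃→∀, negate predicate.
Negation: ∃x ¬C(x)

∃x ¬C(x)


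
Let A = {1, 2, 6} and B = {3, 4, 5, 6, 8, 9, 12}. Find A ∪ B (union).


A = {1, 2, 6}
B = {3, 4, 5, 6, 8, 9, 12}
Operation: union
All elements combined: 1, 2, 3, 4, 5, 6, 8, 9, 12

{1, 2, 3, 4, 5, 6, 8, 9, 12}


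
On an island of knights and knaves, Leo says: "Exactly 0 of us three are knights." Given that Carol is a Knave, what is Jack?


Leo claims exactly 0 knights among Leo, Carol, Jack.
Given: Carol is a Knave.

Case 1: Leo is a Knight (tells truth)
  Then exactly 0 of the three are knights.
  Counting Leo, Carol: 1 knight(s) so far. Need -1 more → impossible.
Case 2: Leo is a Knave (lies)
  Then the count is NOT 0.
  If Jack = Knave, count = 0 = 0 → claim would be true, contradicts lie.
  If Jack = Knight, count = 1 ≠ 0 → lie confirmed ✓

Jack is a Knight.

Knight


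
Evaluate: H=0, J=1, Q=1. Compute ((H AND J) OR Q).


H AND J = 0&1 = 0
0 OR 1 = 1

1


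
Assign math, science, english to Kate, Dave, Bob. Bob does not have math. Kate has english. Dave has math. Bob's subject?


From clues:
  Dave → math
  Kate → english
By elimination, Bob gets the remaining.

science


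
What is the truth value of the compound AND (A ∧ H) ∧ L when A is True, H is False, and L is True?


A = True, H = False, L = True
Step 1: A ∧ H = True AND False = False
Step 2: False ∧ L = False AND True = False
AND is true only when ALL operands are true.

False


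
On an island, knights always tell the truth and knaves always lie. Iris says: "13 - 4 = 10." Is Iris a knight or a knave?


Statement: "13 - 4 = 10."
Actual: 13 - 4 = 9
Claimed: 10
Statement is FALSE → Iris lies → Knave

Knave


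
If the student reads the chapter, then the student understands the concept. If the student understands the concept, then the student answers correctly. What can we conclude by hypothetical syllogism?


Hypothetical syllogism: P → Q, Q → R ⊢ P → R
Premise 1: the student reads the chapter → the student understands the concept
Premise 2: the student understands the concept → the student answers correctly
Chain the implications: the middle term (the student understands the concept) links the two.
Conclusion: If the student reads the chapter, then the student answers correctly.

If the student reads the chapter, then the student answers correctly.


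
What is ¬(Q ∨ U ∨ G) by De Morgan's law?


De Morgan's law: ¬(P ∨ Q ∨ R) ≡ ¬P ∧ ¬Q ∧ ¬R
¬(Q ∨ U ∨ G) = ¬Q ∧ ¬U ∧ ¬G

¬Q ∧ ¬U ∧ ¬G


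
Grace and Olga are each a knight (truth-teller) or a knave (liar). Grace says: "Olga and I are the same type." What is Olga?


Grace says: "Olga and I are the same type."
Case 1: Grace is a Knight (truth-teller)
  Statement is true → they ARE the same → Olga is also a Knight
Case 2: Grace is a Knave (liar)
  Statement is false → they are NOT the same → Olga is a Knight
In both cases, Olga is a Knight.

Knight


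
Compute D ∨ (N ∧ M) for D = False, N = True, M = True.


D = False, N = True, M = True
Step 1: N ∧ M = True AND True = True
Step 2: D ∨ True = False OR True = True
AND evaluated first (higher precedence); then OR applied.

True


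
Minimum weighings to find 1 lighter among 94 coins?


Each weighing has 3 outcomes (left heavy / balance / right heavy), so k weighings distinguish at most 3^k cases; splitting into three near-equal groups achieves this.
Need 3^k ≥ 94: 3^4 = 81 < 94 ≤ 3^5 = 243
k = ⌈log₃(94)⌉ = 5

5


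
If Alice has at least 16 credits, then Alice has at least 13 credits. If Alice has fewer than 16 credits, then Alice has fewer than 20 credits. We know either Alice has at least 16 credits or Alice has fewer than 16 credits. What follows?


Constructive dilemma: (P → Q) ∧ (R → S), P ∨ R ⊢ Q ∨ S
Premise 1: Alice has at least 16 credits → Alice has at least 13 credits
Premise 2: Alice has fewer than 16 credits → Alice has fewer than 20 credits
Premise 3: Alice has at least 16 credits ∨ Alice has fewer than 16 credits
Case 1: Assuming Alice has at least 16 credits, then by Premise 1, Alice has at least 13 credits.
Case 2: Assuming Alice has fewer than 16 credits, then by Premise 2, Alice has fewer than 20 credits.
Since one of Alice has at least 16 credits or Alice has fewer than 16 credits must hold, we get Alice has at least 13 credits or Alice has fewer than 20 credits.

Alice has at least 13 credits or Alice has fewer than 20 credits.


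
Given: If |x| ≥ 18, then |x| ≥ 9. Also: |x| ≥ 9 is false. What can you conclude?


Modus tollens: P → Q, ¬Q ⊢ ¬P
P: |x| ≥ 18
Q: |x| ≥ 9
We have P → Q and Q is false.
By modus tollens, P must be false.

It is not the case that |x| ≥ 18


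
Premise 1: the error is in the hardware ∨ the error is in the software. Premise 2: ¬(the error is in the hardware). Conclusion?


Disjunctive syllogism: P ∨ Q, ¬P ⊢ Q
Disjunction: the error is in the hardware ∨ the error is in the software
We know it is not the case that the error is in the hardware.
By disjunctive syllogism, the other disjunct must be true.

The error is in the software


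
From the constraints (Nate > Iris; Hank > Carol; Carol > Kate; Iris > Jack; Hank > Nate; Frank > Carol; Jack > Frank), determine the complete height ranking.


Constraints: Nate > Iris; Hank > Carol; Carol > Kate; Iris > Jack; Hank > Nate; Frank > Carol; Jack > Frank
Method: at each step, the next-highest is the one remaining person who never appears on the smaller side of a constraint between remaining people.
  Step 1: remaining {Carol, Iris, Nate, Jack, Hank, Kate, Frank}; on the smaller side: {Carol, Iris, Nate, Jack, Kate, Frank} → Hank is next (Hank > Carol; Hank > Nate).
  Step 2: remaining {Carol, Iris, Nate, Jack, Kate, Frank}; on the smaller side: {Carol, Iris, Jack, Kate, Frank} → Nate is next (Nate > Iris).
  Step 3: remaining {Carol, Iris, Jack, Kate, Frank}; on the smaller side: {Carol, Jack, Kate, Frank} → Iris is next (Iris > Jack).
  Step 4: remaining {Carol, Jack, Kate, Frank}; on the smaller side: {Carol, Kate, Frank} → Jack is next (Jack > Frank).
  Step 5: remaining {Carol, Kate, Frank}; on the smaller side: {Carol, Kate} → Frank is next (Frank > Carol).
  Step 6: remaining {Carol, Kate}; on the smaller side: {Kate} → Carol is next (Carol > Kate).
  Step 7: only Kate remains → lowest.
Final ranking (highest to lowest):

Hank > Nate > Iris > Jack > Frank > Carol > Kate


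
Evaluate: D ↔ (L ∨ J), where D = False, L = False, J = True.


D = False, L = False, J = True
Step 1: L ∨ J = False OR True = True
Step 2: D ↔ (True): true when both sides have same truth value.
Result: False ↔ True = False

False


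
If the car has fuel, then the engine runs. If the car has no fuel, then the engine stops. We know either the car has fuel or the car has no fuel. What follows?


Constructive dilemma: (P → Q) ∧ (R → S), P ∨ R ⊢ Q ∨ S
Premise 1: the car has fuel → the engine runs
Premise 2: the car has no fuel → the engine stops
Premise 3: the car has fuel ∨ the car has no fuel
Case 1: Assuming the car has fuel, then by Premise 1, the engine runs.
Case 2: Assuming the car has no fuel, then by Premise 2, the engine stops.
Since one of the car has fuel or the car has no fuel must hold, we get the engine runs or the engine stops.

The engine runs or the engine stops.


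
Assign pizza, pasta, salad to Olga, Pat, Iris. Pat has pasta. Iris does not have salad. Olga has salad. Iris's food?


From clues:
  Olga → salad
  Pat → pasta
By elimination, Iris gets the remaining.

pizza


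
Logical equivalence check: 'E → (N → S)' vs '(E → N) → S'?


Expression 1: E → (N → S)
Expression 2: (E → N) → S
Truth table (E N S | Expr1 Expr2):
  T T T |   T     T
  T T F |   F     F
  T F T |   T     T
  T F F |   T     T
  F T T |   T     T
  F T F |   T     F   ← differ
  F F T |   T     T
  F F F |   T     F   ← differ
Counterexample: E=F, N=T, S=F gives Expr1 = T but Expr2 = F, so the expressions are NOT logically equivalent.

No


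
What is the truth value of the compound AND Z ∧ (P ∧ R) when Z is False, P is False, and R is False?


Z = False, P = False, R = False
Step 1: P ∧ R = False AND False = False
Step 2: Z ∧ False = False AND False = False
AND is true only when ALL operands are true.

False


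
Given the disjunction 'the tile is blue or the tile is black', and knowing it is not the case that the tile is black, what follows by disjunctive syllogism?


Disjunctive syllogism: P ∨ Q, ¬P ⊢ Q
Disjunction: the tile is blue ∨ the tile is black
We know it is not the case that the tile is black.
By disjunctive syllogism, the other disjunct must be true.

The tile is blue


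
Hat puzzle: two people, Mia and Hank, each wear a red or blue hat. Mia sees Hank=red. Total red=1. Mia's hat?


Total red = 1, Hank = red
Red accounted for: 1
Remaining for Mia: 0
Mia's hat is blue.

blue


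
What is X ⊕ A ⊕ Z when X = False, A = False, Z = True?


X = False, A = False, Z = True
Step 1: X ⊕ A = False XOR False = False
Step 2: False ⊕ Z = False XOR True = True
XOR is true when an odd number of operands are true.

True


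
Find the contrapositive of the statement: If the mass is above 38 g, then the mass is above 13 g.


Original: If the mass is above 38 g, then the mass is above 13 g
Contrapositive: If ¬Q, then ¬P
Negate Q: not (the mass is above 13 g)
Negate P: not (the mass is above 38 g)

If not (the mass is above 13 g), then not (the mass is above 38 g).


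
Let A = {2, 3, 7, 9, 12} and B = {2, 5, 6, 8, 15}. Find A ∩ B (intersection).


A = {2, 3, 7, 9, 12}
B = {2, 5, 6, 8, 15}
Operation: intersection
Elements in both: 2

{2}


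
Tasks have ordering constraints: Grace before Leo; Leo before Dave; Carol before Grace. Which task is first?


Constraints: Grace before Leo; Leo before Dave; Carol before Grace
The first task can have nothing scheduled before it, so it must never appear on the right of a 'before'.
Tasks appearing after some 'before': Leo, Dave, Grace.
The only task not in that list is Carol → it is first.

Carol


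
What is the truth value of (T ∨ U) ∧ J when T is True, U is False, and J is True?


T = True, U = False, J = True
Step 1: T ∨ U = True OR False = True
Step 2: True ∧ J = True AND True = True
OR is true when at least one operand is true; AND requires both.

True


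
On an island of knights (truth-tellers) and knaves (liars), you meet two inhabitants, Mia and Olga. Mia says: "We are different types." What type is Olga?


Mia says: "We are different types."
Case 1: Mia is a Knight (truth-teller)
  Statement is true → they ARE different → Olga is a Knave
Case 2: Mia is a Knave (liar)
  Statement is false → they are NOT different → Olga is a Knave
In both cases, Olga is a Knave.

Knave


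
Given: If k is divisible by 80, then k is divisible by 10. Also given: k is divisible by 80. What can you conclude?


Modus ponens: P → Q, P ⊢ Q
P: k is divisible by 80
Q: k is divisible by 10
We have P → Q and P is true.
By modus ponens, Q must be true.

k is divisible by 10


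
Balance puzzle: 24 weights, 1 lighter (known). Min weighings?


Each weighing has 3 outcomes (left heavy / balance / right heavy), so k weighings distinguish at most 3^k cases; splitting into three near-equal groups achieves this.
Need 3^k ≥ 24: 3^2 = 9 < 24 ≤ 3^3 = 27
k = ⌈log₃(24)⌉ = 3

3


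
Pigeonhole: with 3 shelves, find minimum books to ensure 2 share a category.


Pigeonhole: to guarantee k in one of n categories, need (k-1)×n + 1.
k = 2, n = 3
Minimum = (2-1) × 3 + 1 = 1 × 3 + 1

4


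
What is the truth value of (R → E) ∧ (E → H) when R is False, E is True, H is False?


R = False, E = True, H = False
Step 1: R → E is false only when R=True and E=False. Result: True
Step 2: E → H is false only when E=True and H=False. Result: False
Step 3: True ∧ False = False

False


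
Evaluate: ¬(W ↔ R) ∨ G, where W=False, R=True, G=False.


W = False, R = True, G = False
Expression: ¬(W ↔ R) ∨ G
Step 1: W ↔ R = (False iff True) = False
Step 2: ¬(W ↔ R) = NOT False = True
Step 3: (True) ∨ G = True OR False = True

True


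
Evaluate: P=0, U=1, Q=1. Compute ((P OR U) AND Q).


P OR U = 0|1 = 1
1 AND 1 = 1

1


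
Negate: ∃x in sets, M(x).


Original: ∃x M(x)
Rule: ¬∀→∃, ¬∃→∀, negate predicate.
Negation: ∀x ¬M(x)

∀x ¬M(x)


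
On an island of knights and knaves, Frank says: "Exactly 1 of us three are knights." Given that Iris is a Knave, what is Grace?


Frank claims exactly 1 knights among Frank, Iris, Grace.
Given: Iris is a Knave.

Case 1: Frank is a Knight (tells truth)
  Then exactly 1 of the three are knights.
  Counting Frank, Iris: 1 knight(s) so far. Need 0 more → Grace = Knave.
Case 2: Frank is a Knave (lies)
  Then the count is NOT 1.
  If Grace = Knight, count = 1 = 1 → claim would be true, contradicts lie.
  If Grace = Knave, count = 0 ≠ 1 → lie confirmed ✓

Grace is a Knave.

Knave


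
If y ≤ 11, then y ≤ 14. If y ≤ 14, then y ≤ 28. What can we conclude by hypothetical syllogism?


Hypothetical syllogism: P → Q, Q → R ⊢ P → R
Premise 1: y ≤ 11 → y ≤ 14
Premise 2: y ≤ 14 → y ≤ 28
Chain the implications: the middle term (y ≤ 14) links the two.
Conclusion: If y ≤ 11, then y ≤ 28.

If y ≤ 11, then y ≤ 28.


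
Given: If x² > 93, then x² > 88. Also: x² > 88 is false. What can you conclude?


Modus tollens: P → Q, ¬Q ⊢ ¬P
P: x² > 93
Q: x² > 88
We have P → Q and Q is false.
By modus tollens, P must be false.

It is not the case that x² > 93


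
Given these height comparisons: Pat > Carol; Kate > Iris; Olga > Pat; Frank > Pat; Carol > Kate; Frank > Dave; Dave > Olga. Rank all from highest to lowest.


Constraints: Pat > Carol; Kate > Iris; Olga > Pat; Frank > Pat; Carol > Kate; Frank > Dave; Dave > Olga
Method: at each step, the next-highest is the one remaining person who never appears on the smaller side of a constraint between remaining people.
  Step 1: remaining {Dave, Iris, Pat, Frank, Carol, Kate, Olga}; on the smaller side: {Dave, Iris, Pat, Carol, Kate, Olga} → Frank is next (Frank > Pat; Frank > Dave).
  Step 2: remaining {Dave, Iris, Pat, Carol, Kate, Olga}; on the smaller side: {Iris, Pat, Carol, Kate, Olga} → Dave is next (Dave > Olga).
  Step 3: remaining {Iris, Pat, Carol, Kate, Olga}; on the smaller side: {Iris, Pat, Carol, Kate} → Olga is next (Olga > Pat).
  Step 4: remaining {Iris, Pat, Carol, Kate}; on the smaller side: {Iris, Carol, Kate} → Pat is next (Pat > Carol).
  Step 5: remaining {Iris, Carol, Kate}; on the smaller side: {Iris, Kate} → Carol is next (Carol > Kate).
  Step 6: remaining {Iris, Kate}; on the smaller side: {Iris} → Kate is next (Kate > Iris).
  Step 7: only Iris remains → lowest.
Final ranking (highest to lowest):

Frank > Dave > Olga > Pat > Carol > Kate > Iris


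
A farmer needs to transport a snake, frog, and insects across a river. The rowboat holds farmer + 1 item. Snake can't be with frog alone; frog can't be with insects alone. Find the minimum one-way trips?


1. farmer+frog → 2. farmer ← 3. farmer+snake → 4. farmer+frog ← 5. farmer+insects → 6. farmer ← 7. farmer+frog →
Minimum trips = 7

7


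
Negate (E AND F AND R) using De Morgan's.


De Morgan's law: ¬(P ∧ Q ∧ R) ≡ ¬P ∨ ¬Q ∨ ¬R
¬(E ∧ F ∧ R) = ¬E ∨ ¬F ∨ ¬R

¬E ∨ ¬F ∨ ¬R


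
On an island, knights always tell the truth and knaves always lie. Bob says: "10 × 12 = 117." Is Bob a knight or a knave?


Statement: "10 × 12 = 117."
Actual: 10 × 12 = 120
Claimed: 117
Statement is FALSE → Bob lies → Knave

Knave


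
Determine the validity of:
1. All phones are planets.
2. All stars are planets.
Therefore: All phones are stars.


Premise 1: All phones are planets.
Premise 2: All stars are planets.
Conclusion: All phones are stars.
Fallacy: undistributed middle. planets is predicate in both.
Counterexample: phones and stars could be disjoint subsets of planets.

Invalid


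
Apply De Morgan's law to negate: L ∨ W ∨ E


De Morgan's law: ¬(P ∨ Q ∨ R) ≡ ¬P ∧ ¬Q ∧ ¬R
¬(L ∨ W ∨ E) = ¬L ∧ ¬W ∧ ¬E

¬L ∧ ¬W ∧ ¬E


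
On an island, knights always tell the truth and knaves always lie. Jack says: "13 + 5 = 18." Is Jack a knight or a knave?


Statement: "13 + 5 = 18."
Actual: 13 + 5 = 18
Claimed: 18
Statement is TRUE → Jack tells the truth → Knight

Knight


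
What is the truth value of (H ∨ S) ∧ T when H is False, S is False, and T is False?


H = False, S = False, T = False
Step 1: H ∨ S = False OR False = False
Step 2: False ∧ T = False AND False = False
OR is true when at least one operand is true; AND requires both.

False


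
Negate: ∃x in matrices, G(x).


Original: ∃x G(x)
Rule: ¬∀→∃, ¬∃→∀, negate predicate.
Negation: ∀x ¬G(x)

∀x ¬G(x)


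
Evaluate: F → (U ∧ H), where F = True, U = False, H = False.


F = True, U = False, H = False
Step 1: U ∧ H = False AND False = False
Step 2: F → (False): false only when F=True and consequent=False.
Result: False

False


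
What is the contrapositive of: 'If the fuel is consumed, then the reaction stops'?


Original: If the fuel is consumed, then the reaction stops
Contrapositive: If ¬Q, then ¬P
Negate Q: not (the reaction stops)
Negate P: not (the fuel is consumed)

If not (the reaction stops), then not (the fuel is consumed).


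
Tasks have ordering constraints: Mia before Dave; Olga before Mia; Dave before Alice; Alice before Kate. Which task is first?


Constraints: Mia before Dave; Olga before Mia; Dave before Alice; Alice before Kate
The first task can have nothing scheduled before it, so it must never appear on the right of a 'before'.
Tasks appearing after some 'before': Dave, Mia, Alice, Kate.
The only task not in that list is Olga → it is first.

Olga


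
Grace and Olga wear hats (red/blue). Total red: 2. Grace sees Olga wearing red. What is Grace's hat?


Total red = 2, Olga = red
Red accounted for: 1
Remaining for Grace: 1
Grace's hat is red.

red


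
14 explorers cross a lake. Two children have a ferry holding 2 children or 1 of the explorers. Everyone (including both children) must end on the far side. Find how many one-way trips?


Per crossing of one of the explorers: children→, one←, one of the explorers→, one← = 4 trips
14 × 4 = 56, + 1 final children→ = 57
Minimum trips = 57

57


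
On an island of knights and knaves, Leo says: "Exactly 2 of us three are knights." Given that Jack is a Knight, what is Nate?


Leo claims exactly 2 knights among Leo, Jack, Nate.
Given: Jack is a Knight.

Case 1: Leo is a Knight (tells truth)
  Then exactly 2 of the three are knights.
  Counting Leo, Jack: 2 knight(s) so far. Need 0 more → Nate = Knave.
Case 2: Leo is a Knave (lies)
  Then the count is NOT 2.
  If Nate = Knight, count = 2 = 2 → claim would be true, contradicts lie.
  If Nate = Knave, count = 1 ≠ 2 → lie confirmed ✓

Nate is a Knave.

Knave


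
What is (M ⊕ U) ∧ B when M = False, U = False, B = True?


M = False, U = False, B = True
Step 1: M ⊕ U = False XOR False = False
Step 2: False ∧ B = False AND True = False
XOR true when exactly one of M,U is true; then AND with B.

False


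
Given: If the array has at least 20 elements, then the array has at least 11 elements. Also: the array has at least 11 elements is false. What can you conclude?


Modus tollens: P → Q, ¬Q ⊢ ¬P
P: the array has at least 20 elements
Q: the array has at least 11 elements
We have P → Q and Q is false.
By modus tollens, P must be false.

It is not the case that the array has at least 20 elements


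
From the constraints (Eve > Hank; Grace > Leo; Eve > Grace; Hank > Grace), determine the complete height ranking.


Constraints: Eve > Hank; Grace > Leo; Eve > Grace; Hank > Grace
Method: at each step, the next-highest is the one remaining person who never appears on the smaller side of a constraint between remaining people.
  Step 1: remaining {Grace, Eve, Leo, Hank}; on the smaller side: {Grace, Leo, Hank} → Eve is next (Eve > Hank; Eve > Grace).
  Step 2: remaining {Grace, Leo, Hank}; on the smaller side: {Grace, Leo} → Hank is next (Hank > Grace).
  Step 3: remaining {Grace, Leo}; on the smaller side: {Leo} → Grace is next (Grace > Leo).
  Step 4: only Leo remains → lowest.
Final ranking (highest to lowest):

Eve > Hank > Grace > Leo


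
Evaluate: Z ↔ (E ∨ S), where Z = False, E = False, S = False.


Z = False, E = False, S = False
Step 1: E ∨ S = False OR False = False
Step 2: Z ↔ (False): true when both sides have same truth value.
Result: False ↔ False = True

True


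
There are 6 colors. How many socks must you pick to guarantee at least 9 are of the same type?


Pigeonhole: to guarantee k in one of n categories, need (k-1)×n + 1.
k = 9, n = 6
Minimum = (9-1) × 6 + 1 = 8 × 6 + 1

49


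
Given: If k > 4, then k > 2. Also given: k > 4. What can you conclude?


Modus ponens: P → Q, P ⊢ Q
P: k > 4
Q: k > 2
We have P → Q and P is true.
By modus ponens, Q must be true.

k > 2


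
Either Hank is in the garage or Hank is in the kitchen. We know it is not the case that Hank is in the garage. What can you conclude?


Disjunctive syllogism: P ∨ Q, ¬P ⊢ Q
Disjunction: Hank is in the garage ∨ Hank is in the kitchen
We know it is not the case that Hank is in the garage.
By disjunctive syllogism, the other disjunct must be true.

Hank is in the kitchen


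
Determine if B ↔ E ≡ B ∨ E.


Expression 1: B ↔ E
Expression 2: B ∨ E
Truth table (B E | Expr1 Expr2):
  T T |   T     T
  T F |   F     T   ← differ
  F T |   F     T   ← differ
  F F |   T     F   ← differ
Counterexample: B=T, E=F gives Expr1 = F but Expr2 = T, so the expressions are NOT logically equivalent.

No


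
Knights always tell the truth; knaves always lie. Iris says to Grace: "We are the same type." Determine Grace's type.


Iris says: "We are the same type."
Case 1: Iris is a Knight (truth-teller)
  Statement is true → they ARE the same → Grace is also a Knight
Case 2: Iris is a Knave (liar)
  Statement is false → they are NOT the same → Grace is a Knight
In both cases, Grace is a Knight.

Knight


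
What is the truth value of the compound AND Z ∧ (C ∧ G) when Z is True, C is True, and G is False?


Z = True, C = True, G = False
Step 1: C ∧ G = True AND False = False
Step 2: Z ∧ False = True AND False = False
AND is true only when ALL operands are true.

False


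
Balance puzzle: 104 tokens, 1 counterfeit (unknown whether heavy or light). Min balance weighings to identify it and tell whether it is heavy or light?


Let n = 104. 208 possibilities (n tokens × lighter/heavier); each weighing has 3 outcomes.
Bound for k weighings: say the first weighing puts j tokens on each pan. If it tips, the 2j weighed tokens remain suspects (each with a known direction) and k-1 weighings give 3^(k-1) outcomes; 3^(k-1) is odd, so 2j ≤ 3^(k-1) - 1. If it balances, the n - 2j unweighed tokens remain with direction unknown: 2(n - 2j) ≤ 3^(k-1) - 1 by the same parity argument. Adding, n ≤ (3^(k-1) - 1) + (3^(k-1) - 1)/2 = (3^k - 3)/2, and the classical three-group strategy achieves this (3 tokens in 2 weighings, 12 in 3, 39 in 4, 120 in 5).
So we need the smallest k with (3^k - 3)/2 ≥ 104.
k = 4: (3^4 - 3)/2 = 39 < 104 ✗
k = 5: (3^5 - 3)/2 = 120 ≥ 104 ✓

5


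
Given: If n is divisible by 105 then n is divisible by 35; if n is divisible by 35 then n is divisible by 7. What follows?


Hypothetical syllogism: P → Q, Q → R ⊢ P → R
Premise 1: n is divisible by 105 → n is divisible by 35
Premise 2: n is divisible by 35 → n is divisible by 7
Chain the implications: the middle term (n is divisible by 35) links the two.
Conclusion: If n is divisible by 105, then n is divisible by 7.

If n is divisible by 105, then n is divisible by 7.


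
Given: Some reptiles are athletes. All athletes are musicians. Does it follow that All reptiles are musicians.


Premise 1: Some reptiles are athletes.
Premise 2: All athletes are musicians.
Conclusion: All reptiles are musicians.
Fallacy: illicit minor. The minor term (reptiles) is distributed in the conclusion ('All reptiles ...') but undistributed in its premise ('Some reptiles are athletes' doesn't cover all reptiles).
Only 'Some reptiles are musicians' follows, not 'All'.

Invalid


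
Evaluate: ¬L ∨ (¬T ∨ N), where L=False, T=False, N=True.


L = False, T = False, N = True
Expression: ¬L ∨ (¬T ∨ N)
Step 1: ¬T = NOT False = True
Step 2: ¬T ∨ N = True OR True = True
Step 3: ¬L = NOT False = True
Step 4: (True) ∨ (True) = True OR True = True

True


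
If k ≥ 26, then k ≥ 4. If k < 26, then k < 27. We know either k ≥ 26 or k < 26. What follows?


Constructive dilemma: (P → Q) ∧ (R → S), P ∨ R ⊢ Q ∨ S
Premise 1: k ≥ 26 → k ≥ 4
Premise 2: k < 26 → k < 27
Premise 3: k ≥ 26 ∨ k < 26
Case 1: Assuming k ≥ 26, then by Premise 1, k ≥ 4.
Case 2: Assuming k < 26, then by Premise 2, k < 27.
Since one of k ≥ 26 or k < 26 must hold, we get k ≥ 4 or k < 27.

k ≥ 4 or k < 27.


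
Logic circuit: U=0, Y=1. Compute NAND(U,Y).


U AND Y = 0
NOT(0) = 1

1


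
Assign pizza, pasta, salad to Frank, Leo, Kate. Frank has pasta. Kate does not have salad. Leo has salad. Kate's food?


From clues:
  Frank → pasta
  Leo → salad
By elimination, Kate gets the remaining.

pizza


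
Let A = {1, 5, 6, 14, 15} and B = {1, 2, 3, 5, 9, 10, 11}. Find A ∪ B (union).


A = {1, 5, 6, 14, 15}
B = {1, 2, 3, 5, 9, 10, 11}
Operation: union
All elements combined: 1, 2, 3, 5, 6, 9, 10, 11, 14, 15

{1, 2, 3, 5, 6, 9, 10, 11, 14, 15}


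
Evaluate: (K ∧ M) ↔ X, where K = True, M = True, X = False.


K = True, M = True, X = False
Step 1: K ∧ M = True AND True = True
Step 2: (True) ↔ X: true when both sides have same truth value.
Result: True ↔ False = False

False


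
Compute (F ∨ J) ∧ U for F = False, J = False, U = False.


F = False, J = False, U = False
Step 1: F ∨ J = False OR False = False
Step 2: False ∧ U = False AND False = False
OR is true when at least one operand is true; AND requires both.

False


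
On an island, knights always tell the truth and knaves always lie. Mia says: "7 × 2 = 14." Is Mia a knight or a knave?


Statement: "7 × 2 = 14."
Actual: 7 × 2 = 14
Claimed: 14
Statement is TRUE → Mia tells the truth → Knight

Knight


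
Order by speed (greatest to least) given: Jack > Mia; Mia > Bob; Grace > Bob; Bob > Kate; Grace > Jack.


Constraints: Jack > Mia; Mia > Bob; Grace > Bob; Bob > Kate; Grace > Jack
Method: at each step, the next-highest is the one remaining person who never appears on the smaller side of a constraint between remaining people.
  Step 1: remaining {Mia, Kate, Jack, Grace, Bob}; on the smaller side: {Mia, Kate, Jack, Bob} → Grace is next (Grace > Bob; Grace > Jack).
  Step 2: remaining {Mia, Kate, Jack, Bob}; on the smaller side: {Mia, Kate, Bob} → Jack is next (Jack > Mia).
  Step 3: remaining {Mia, Kate, Bob}; on the smaller side: {Kate, Bob} → Mia is next (Mia > Bob).
  Step 4: remaining {Kate, Bob}; on the smaller side: {Kate} → Bob is next (Bob > Kate).
  Step 5: only Kate remains → lowest.
Final ranking (highest to lowest):

Grace > Jack > Mia > Bob > Kate


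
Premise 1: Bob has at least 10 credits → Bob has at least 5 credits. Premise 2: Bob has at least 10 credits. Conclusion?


Modus ponens: P → Q, P ⊢ Q
P: Bob has at least 10 credits
Q: Bob has at least 5 credits
We have P → Q and P is true.
By modus ponens, Q must be true.

Bob has at least 5 credits


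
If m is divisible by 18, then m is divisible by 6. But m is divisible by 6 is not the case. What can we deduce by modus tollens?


Modus tollens: P → Q, ¬Q ⊢ ¬P
P: m is divisible by 18
Q: m is divisible by 6
We have P → Q and Q is false.
By modus tollens, P must be false.

It is not the case that m is divisible by 18


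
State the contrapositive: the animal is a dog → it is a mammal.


Original: If the animal is a dog, then it is a mammal
Contrapositive: If ¬Q, then ¬P
Negate Q: not (it is a mammal)
Negate P: not (the animal is a dog)

If not (it is a mammal), then not (the animal is a dog).


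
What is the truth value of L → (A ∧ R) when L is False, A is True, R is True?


L = False, A = True, R = True
Step 1: A ∧ R = True AND True = True
Step 2: L → (True): false only when L=True and consequent=False.
Result: True

True


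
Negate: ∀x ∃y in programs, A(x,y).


Original: ∀x ∃y A(x,y)
Rule: ¬∀→∃, ¬∃→∀, negate predicate.
Negation: ∃x ∀y ¬A(x,y)

∃x ∀y ¬A(x,y)


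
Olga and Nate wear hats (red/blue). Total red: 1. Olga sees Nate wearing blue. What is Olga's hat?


Total red = 1, Nate = blue
Red accounted for: 0
Remaining for Olga: 1
Olga's hat is red.

red


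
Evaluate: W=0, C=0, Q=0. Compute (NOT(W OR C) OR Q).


W OR C = 0
NOT(0) = 1
1 OR 0 = 1

1


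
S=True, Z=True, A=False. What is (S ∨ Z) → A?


S = True, Z = True, A = False
Expression: (S ∨ Z) → A
Step 1: S ∨ Z = True OR True = True
Step 2: (True) → A = True → False (false only if antecedent True and consequent False) = False

False


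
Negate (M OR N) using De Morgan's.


De Morgan's law: ¬(P ∨ Q) ≡ ¬P ∧ ¬Q
¬(M ∨ N) = ¬M ∧ ¬N

¬M ∧ ¬N


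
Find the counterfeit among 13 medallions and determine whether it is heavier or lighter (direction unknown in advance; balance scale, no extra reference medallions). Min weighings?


Let n = 13. 26 possibilities (n medallions × lighter/heavier); each weighing has 3 outcomes.
Bound for k weighings: say the first weighing puts j medallions on each pan. If it tips, the 2j weighed medallions remain suspects (each with a known direction) and k-1 weighings give 3^(k-1) outcomes; 3^(k-1) is odd, so 2j ≤ 3^(k-1) - 1. If it balances, the n - 2j unweighed medallions remain with direction unknown: 2(n - 2j) ≤ 3^(k-1) - 1 by the same parity argument. Adding, n ≤ (3^(k-1) - 1) + (3^(k-1) - 1)/2 = (3^k - 3)/2, and the classical three-group strategy achieves this (3 medallions in 2 weighings, 12 in 3, 39 in 4, 120 in 5).
So we need the smallest k with (3^k - 3)/2 ≥ 13.
k = 3: (3^3 - 3)/2 = 12 < 13 ✗
k = 4: (3^4 - 3)/2 = 39 ≥ 13 ✓

4


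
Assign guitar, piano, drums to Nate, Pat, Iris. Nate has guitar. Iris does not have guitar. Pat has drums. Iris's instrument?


From clues:
  Nate → guitar
  Pat → drums
By elimination, Iris gets the remaining.

piano


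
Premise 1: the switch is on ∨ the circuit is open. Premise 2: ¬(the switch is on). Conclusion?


Disjunctive syllogism: P ∨ Q, ¬P ⊢ Q
Disjunction: the switch is on ∨ the circuit is open
We know it is not the case that the switch is on.
By disjunctive syllogism, the other disjunct must be true.

The circuit is open


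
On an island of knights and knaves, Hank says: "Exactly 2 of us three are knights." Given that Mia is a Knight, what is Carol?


Hank claims exactly 2 knights among Hank, Mia, Carol.
Given: Mia is a Knight.

Case 1: Hank is a Knight (tells truth)
  Then exactly 2 of the three are knights.
  Counting Hank, Mia: 2 knight(s) so far. Need 0 more → Carol = Knave.
Case 2: Hank is a Knave (lies)
  Then the count is NOT 2.
  If Carol = Knight, count = 2 = 2 → claim would be true, contradicts lie.
  If Carol = Knave, count = 1 ≠ 2 → lie confirmed ✓

Carol is a Knave.

Knave


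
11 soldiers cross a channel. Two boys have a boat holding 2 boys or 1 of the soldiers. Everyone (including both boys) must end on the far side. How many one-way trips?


Per crossing of one of the soldiers: boys→, one←, one of the soldiers→, one← = 4 trips
11 × 4 = 44, + 1 final boys→ = 45
Minimum trips = 45

45


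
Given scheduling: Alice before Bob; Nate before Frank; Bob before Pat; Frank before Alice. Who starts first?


Constraints: Alice before Bob; Nate before Frank; Bob before Pat; Frank before Alice
The first task can have nothing scheduled before it, so it must never appear on the right of a 'before'.
Tasks appearing after some 'before': Bob, Frank, Pat, Alice.
The only task not in that list is Nate → it is first.

Nate


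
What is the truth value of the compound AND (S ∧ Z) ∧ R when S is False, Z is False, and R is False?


S = False, Z = False, R = False
Step 1: S ∧ Z = False AND False = False
Step 2: False ∧ R = False AND False = False
AND is true only when ALL operands are true.

False


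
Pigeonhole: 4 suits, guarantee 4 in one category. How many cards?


Pigeonhole: to guarantee k in one of n categories, need (k-1)×n + 1.
k = 4, n = 4
Minimum = (4-1) × 4 + 1 = 3 × 4 + 1

13


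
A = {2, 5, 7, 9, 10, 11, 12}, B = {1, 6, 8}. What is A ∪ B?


A = {2, 5, 7, 9, 10, 11, 12}
B = {1, 6, 8}
Operation: union
All elements combined: 1, 2, 5, 6, 7, 8, 9, 10, 11, 12

{1, 2, 5, 6, 7, 8, 9, 10, 11, 12}


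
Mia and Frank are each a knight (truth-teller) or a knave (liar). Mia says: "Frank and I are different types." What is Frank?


Mia says: "Frank and I are different types."
Case 1: Mia is a Knight (truth-teller)
  Statement is true → they ARE different → Frank is a Knave
Case 2: Mia is a Knave (liar)
  Statement is false → they are NOT different → Frank is a Knave
In both cases, Frank is a Knave.

Knave


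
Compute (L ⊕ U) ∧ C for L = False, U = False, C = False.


L = False, U = False, C = False
Step 1: L ⊕ U = False XOR False = False
Step 2: False ∧ C = False AND False = False
XOR true when exactly one of L,U is true; then AND with C.

False


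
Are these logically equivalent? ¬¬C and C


Expression 1: ¬¬C
Expression 2: C
Truth table (C | Expr1 Expr2):
  T |   T     T
  F |   F     F
All 2 rows agree, so the expressions are logically equivalent.

Yes


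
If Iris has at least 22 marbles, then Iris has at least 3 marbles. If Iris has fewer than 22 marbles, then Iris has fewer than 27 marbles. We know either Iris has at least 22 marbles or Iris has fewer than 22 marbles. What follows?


Constructive dilemma: (P → Q) ∧ (R → S), P ∨ R ⊢ Q ∨ S
Premise 1: Iris has at least 22 marbles → Iris has at least 3 marbles
Premise 2: Iris has fewer than 22 marbles → Iris has fewer than 27 marbles
Premise 3: Iris has at least 22 marbles ∨ Iris has fewer than 22 marbles
Case 1: Assuming Iris has at least 22 marbles, then by Premise 1, Iris has at least 3 marbles.
Case 2: Assuming Iris has fewer than 22 marbles, then by Premise 2, Iris has fewer than 27 marbles.
Since one of Iris has at least 22 marbles or Iris has fewer than 22 marbles must hold, we get Iris has at least 3 marbles or Iris has fewer than 27 marbles.

Iris has at least 3 marbles or Iris has fewer than 27 marbles.
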